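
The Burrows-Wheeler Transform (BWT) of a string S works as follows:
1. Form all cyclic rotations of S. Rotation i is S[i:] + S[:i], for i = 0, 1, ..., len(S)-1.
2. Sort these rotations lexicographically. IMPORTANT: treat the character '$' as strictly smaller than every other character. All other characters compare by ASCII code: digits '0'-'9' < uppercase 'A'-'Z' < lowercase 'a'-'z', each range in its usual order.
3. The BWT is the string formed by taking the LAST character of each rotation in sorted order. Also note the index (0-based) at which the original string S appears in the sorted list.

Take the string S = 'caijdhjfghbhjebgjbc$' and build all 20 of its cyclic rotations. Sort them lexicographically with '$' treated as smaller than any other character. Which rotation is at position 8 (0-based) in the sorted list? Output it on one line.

Answer: ebgjbc$caijdhjfghbhj

Derivation:
All 20 rotations (rotation i = S[i:]+S[:i]):
  rot[0] = caijdhjfghbhjebgjbc$
  rot[1] = aijdhjfghbhjebgjbc$c
  rot[2] = ijdhjfghbhjebgjbc$ca
  rot[3] = jdhjfghbhjebgjbc$cai
  rot[4] = dhjfghbhjebgjbc$caij
  rot[5] = hjfghbhjebgjbc$caijd
  rot[6] = jfghbhjebgjbc$caijdh
  rot[7] = fghbhjebgjbc$caijdhj
  rot[8] = ghbhjebgjbc$caijdhjf
  rot[9] = hbhjebgjbc$caijdhjfg
  rot[10] = bhjebgjbc$caijdhjfgh
  rot[11] = hjebgjbc$caijdhjfghb
  rot[12] = jebgjbc$caijdhjfghbh
  rot[13] = ebgjbc$caijdhjfghbhj
  rot[14] = bgjbc$caijdhjfghbhje
  rot[15] = gjbc$caijdhjfghbhjeb
  rot[16] = jbc$caijdhjfghbhjebg
  rot[17] = bc$caijdhjfghbhjebgj
  rot[18] = c$caijdhjfghbhjebgjb
  rot[19] = $caijdhjfghbhjebgjbc
Sorted (with $ < everything):
  sorted[0] = $caijdhjfghbhjebgjbc
  sorted[1] = aijdhjfghbhjebgjbc$c
  sorted[2] = bc$caijdhjfghbhjebgj
  sorted[3] = bgjbc$caijdhjfghbhje
  sorted[4] = bhjebgjbc$caijdhjfgh
  sorted[5] = c$caijdhjfghbhjebgjb
  sorted[6] = caijdhjfghbhjebgjbc$
  sorted[7] = dhjfghbhjebgjbc$caij
  sorted[8] = ebgjbc$caijdhjfghbhj
  sorted[9] = fghbhjebgjbc$caijdhj
  sorted[10] = ghbhjebgjbc$caijdhjf
  sorted[11] = gjbc$caijdhjfghbhjeb
  sorted[12] = hbhjebgjbc$caijdhjfg
  sorted[13] = hjebgjbc$caijdhjfghb
  sorted[14] = hjfghbhjebgjbc$caijd
  sorted[15] = ijdhjfghbhjebgjbc$ca
  sorted[16] = jbc$caijdhjfghbhjebg
  sorted[17] = jdhjfghbhjebgjbc$cai
  sorted[18] = jebgjbc$caijdhjfghbh
  sorted[19] = jfghbhjebgjbc$caijdh
sorted[8] = ebgjbc$caijdhjfghbhj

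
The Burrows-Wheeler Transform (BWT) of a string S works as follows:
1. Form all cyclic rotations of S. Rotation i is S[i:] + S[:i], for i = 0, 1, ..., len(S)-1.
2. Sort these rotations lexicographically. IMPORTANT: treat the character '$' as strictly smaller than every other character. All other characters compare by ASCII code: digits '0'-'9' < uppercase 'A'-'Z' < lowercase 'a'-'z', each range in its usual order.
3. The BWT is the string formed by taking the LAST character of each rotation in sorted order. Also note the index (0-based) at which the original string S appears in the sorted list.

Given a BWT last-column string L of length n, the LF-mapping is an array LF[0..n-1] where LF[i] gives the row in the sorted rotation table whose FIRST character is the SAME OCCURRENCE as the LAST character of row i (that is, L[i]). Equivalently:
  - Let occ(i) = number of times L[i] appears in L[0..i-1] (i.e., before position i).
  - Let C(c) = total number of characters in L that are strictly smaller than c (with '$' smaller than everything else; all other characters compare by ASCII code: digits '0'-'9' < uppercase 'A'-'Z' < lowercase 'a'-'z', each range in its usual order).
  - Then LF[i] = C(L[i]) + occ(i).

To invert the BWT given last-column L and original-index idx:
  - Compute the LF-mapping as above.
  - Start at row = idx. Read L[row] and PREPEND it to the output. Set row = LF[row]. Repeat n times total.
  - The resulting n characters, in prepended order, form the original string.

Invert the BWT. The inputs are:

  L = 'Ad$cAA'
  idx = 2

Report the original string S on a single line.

Answer: AcAdA$

Derivation:
LF mapping: 1 5 0 4 2 3
Walk LF starting at row 2, prepending L[row]:
  step 1: row=2, L[2]='$', prepend. Next row=LF[2]=0
  step 2: row=0, L[0]='A', prepend. Next row=LF[0]=1
  step 3: row=1, L[1]='d', prepend. Next row=LF[1]=5
  step 4: row=5, L[5]='A', prepend. Next row=LF[5]=3
  step 5: row=3, L[3]='c', prepend. Next row=LF[3]=4
  step 6: row=4, L[4]='A', prepend. Next row=LF[4]=2
Reversed output: AcAdA$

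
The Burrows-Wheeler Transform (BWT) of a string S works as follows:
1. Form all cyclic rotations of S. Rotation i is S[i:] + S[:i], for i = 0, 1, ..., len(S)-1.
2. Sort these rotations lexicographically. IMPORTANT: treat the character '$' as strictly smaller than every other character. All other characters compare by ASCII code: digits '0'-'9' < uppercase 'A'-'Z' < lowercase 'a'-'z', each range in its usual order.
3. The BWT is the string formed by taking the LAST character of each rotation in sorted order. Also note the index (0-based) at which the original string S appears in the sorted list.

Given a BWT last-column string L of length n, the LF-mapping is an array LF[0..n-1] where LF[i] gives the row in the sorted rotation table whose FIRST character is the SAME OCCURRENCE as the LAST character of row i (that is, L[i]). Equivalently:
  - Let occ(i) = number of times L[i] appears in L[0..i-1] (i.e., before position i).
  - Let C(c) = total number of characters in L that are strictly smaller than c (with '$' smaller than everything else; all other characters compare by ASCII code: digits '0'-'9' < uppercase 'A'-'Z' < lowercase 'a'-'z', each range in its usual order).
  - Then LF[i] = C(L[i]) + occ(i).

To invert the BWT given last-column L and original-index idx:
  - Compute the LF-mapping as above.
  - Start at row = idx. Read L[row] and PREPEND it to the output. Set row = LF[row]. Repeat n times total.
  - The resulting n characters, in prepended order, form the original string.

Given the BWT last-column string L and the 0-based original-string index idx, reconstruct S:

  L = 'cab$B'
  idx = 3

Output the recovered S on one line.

Answer: baBc$

Derivation:
LF mapping: 4 2 3 0 1
Walk LF starting at row 3, prepending L[row]:
  step 1: row=3, L[3]='$', prepend. Next row=LF[3]=0
  step 2: row=0, L[0]='c', prepend. Next row=LF[0]=4
  step 3: row=4, L[4]='B', prepend. Next row=LF[4]=1
  step 4: row=1, L[1]='a', prepend. Next row=LF[1]=2
  step 5: row=2, L[2]='b', prepend. Next row=LF[2]=3
Reversed output: baBc$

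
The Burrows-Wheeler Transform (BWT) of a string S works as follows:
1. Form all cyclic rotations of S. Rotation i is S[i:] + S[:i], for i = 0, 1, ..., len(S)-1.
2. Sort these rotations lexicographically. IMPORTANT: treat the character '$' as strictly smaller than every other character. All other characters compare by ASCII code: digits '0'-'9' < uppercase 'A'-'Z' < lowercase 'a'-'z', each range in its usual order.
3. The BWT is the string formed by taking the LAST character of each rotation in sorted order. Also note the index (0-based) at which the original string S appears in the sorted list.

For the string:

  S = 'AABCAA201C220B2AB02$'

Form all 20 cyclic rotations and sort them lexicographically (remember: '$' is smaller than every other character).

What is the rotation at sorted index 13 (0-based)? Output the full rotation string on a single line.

All 20 rotations (rotation i = S[i:]+S[:i]):
  rot[0] = AABCAA201C220B2AB02$
  rot[1] = ABCAA201C220B2AB02$A
  rot[2] = BCAA201C220B2AB02$AA
  rot[3] = CAA201C220B2AB02$AAB
  rot[4] = AA201C220B2AB02$AABC
  rot[5] = A201C220B2AB02$AABCA
  rot[6] = 201C220B2AB02$AABCAA
  rot[7] = 01C220B2AB02$AABCAA2
  rot[8] = 1C220B2AB02$AABCAA20
  rot[9] = C220B2AB02$AABCAA201
  rot[10] = 220B2AB02$AABCAA201C
  rot[11] = 20B2AB02$AABCAA201C2
  rot[12] = 0B2AB02$AABCAA201C22
  rot[13] = B2AB02$AABCAA201C220
  rot[14] = 2AB02$AABCAA201C220B
  rot[15] = AB02$AABCAA201C220B2
  rot[16] = B02$AABCAA201C220B2A
  rot[17] = 02$AABCAA201C220B2AB
  rot[18] = 2$AABCAA201C220B2AB0
  rot[19] = $AABCAA201C220B2AB02
Sorted (with $ < everything):
  sorted[0] = $AABCAA201C220B2AB02
  sorted[1] = 01C220B2AB02$AABCAA2
  sorted[2] = 02$AABCAA201C220B2AB
  sorted[3] = 0B2AB02$AABCAA201C22
  sorted[4] = 1C220B2AB02$AABCAA20
  sorted[5] = 2$AABCAA201C220B2AB0
  sorted[6] = 201C220B2AB02$AABCAA
  sorted[7] = 20B2AB02$AABCAA201C2
  sorted[8] = 220B2AB02$AABCAA201C
  sorted[9] = 2AB02$AABCAA201C220B
  sorted[10] = A201C220B2AB02$AABCA
  sorted[11] = AA201C220B2AB02$AABC
  sorted[12] = AABCAA201C220B2AB02$
  sorted[13] = AB02$AABCAA201C220B2
  sorted[14] = ABCAA201C220B2AB02$A
  sorted[15] = B02$AABCAA201C220B2A
  sorted[16] = B2AB02$AABCAA201C220
  sorted[17] = BCAA201C220B2AB02$AA
  sorted[18] = C220B2AB02$AABCAA201
  sorted[19] = CAA201C220B2AB02$AAB
sorted[13] = AB02$AABCAA201C220B2

Answer: AB02$AABCAA201C220B2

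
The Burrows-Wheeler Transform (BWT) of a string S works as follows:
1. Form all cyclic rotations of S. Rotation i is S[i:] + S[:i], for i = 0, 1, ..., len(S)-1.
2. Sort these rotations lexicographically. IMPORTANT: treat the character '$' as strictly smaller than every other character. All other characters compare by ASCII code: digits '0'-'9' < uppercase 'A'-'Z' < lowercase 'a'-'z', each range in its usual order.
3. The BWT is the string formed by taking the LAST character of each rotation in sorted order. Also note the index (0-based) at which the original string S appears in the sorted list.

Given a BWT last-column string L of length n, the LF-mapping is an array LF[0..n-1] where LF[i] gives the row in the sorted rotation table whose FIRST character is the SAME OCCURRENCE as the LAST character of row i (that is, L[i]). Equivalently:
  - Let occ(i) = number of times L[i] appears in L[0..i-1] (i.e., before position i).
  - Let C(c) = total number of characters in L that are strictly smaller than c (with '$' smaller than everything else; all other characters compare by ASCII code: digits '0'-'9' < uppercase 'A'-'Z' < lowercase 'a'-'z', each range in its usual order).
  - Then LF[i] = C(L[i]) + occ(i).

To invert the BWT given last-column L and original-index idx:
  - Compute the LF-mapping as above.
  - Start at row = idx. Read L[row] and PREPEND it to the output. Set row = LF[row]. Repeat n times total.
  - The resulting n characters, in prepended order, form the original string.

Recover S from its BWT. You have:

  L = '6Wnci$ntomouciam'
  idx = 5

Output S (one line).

Answer: communicationW6$

Derivation:
LF mapping: 1 2 10 4 6 0 11 14 12 8 13 15 5 7 3 9
Walk LF starting at row 5, prepending L[row]:
  step 1: row=5, L[5]='$', prepend. Next row=LF[5]=0
  step 2: row=0, L[0]='6', prepend. Next row=LF[0]=1
  step 3: row=1, L[1]='W', prepend. Next row=LF[1]=2
  step 4: row=2, L[2]='n', prepend. Next row=LF[2]=10
  step 5: row=10, L[10]='o', prepend. Next row=LF[10]=13
  step 6: row=13, L[13]='i', prepend. Next row=LF[13]=7
  step 7: row=7, L[7]='t', prepend. Next row=LF[7]=14
  step 8: row=14, L[14]='a', prepend. Next row=LF[14]=3
  step 9: row=3, L[3]='c', prepend. Next row=LF[3]=4
  step 10: row=4, L[4]='i', prepend. Next row=LF[4]=6
  step 11: row=6, L[6]='n', prepend. Next row=LF[6]=11
  step 12: row=11, L[11]='u', prepend. Next row=LF[11]=15
  step 13: row=15, L[15]='m', prepend. Next row=LF[15]=9
  step 14: row=9, L[9]='m', prepend. Next row=LF[9]=8
  step 15: row=8, L[8]='o', prepend. Next row=LF[8]=12
  step 16: row=12, L[12]='c', prepend. Next row=LF[12]=5
Reversed output: communicationW6$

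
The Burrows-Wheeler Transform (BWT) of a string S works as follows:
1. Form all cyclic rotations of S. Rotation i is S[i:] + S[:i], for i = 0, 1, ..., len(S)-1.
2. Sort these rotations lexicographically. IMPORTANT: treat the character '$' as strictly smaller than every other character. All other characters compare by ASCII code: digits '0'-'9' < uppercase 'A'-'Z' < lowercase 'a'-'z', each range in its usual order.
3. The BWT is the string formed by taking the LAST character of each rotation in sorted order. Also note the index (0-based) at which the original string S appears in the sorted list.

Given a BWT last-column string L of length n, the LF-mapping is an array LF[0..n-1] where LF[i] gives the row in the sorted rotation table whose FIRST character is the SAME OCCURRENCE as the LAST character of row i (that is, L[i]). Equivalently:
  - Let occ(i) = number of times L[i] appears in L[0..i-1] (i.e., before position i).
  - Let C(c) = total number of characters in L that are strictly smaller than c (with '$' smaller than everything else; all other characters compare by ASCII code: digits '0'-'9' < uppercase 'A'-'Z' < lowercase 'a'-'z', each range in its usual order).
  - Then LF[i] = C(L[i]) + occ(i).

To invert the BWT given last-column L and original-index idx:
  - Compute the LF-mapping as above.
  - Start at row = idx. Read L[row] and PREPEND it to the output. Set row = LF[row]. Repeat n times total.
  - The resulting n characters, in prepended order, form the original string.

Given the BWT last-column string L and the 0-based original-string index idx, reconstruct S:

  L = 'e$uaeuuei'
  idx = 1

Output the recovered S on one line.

Answer: aeeuiuue$

Derivation:
LF mapping: 2 0 6 1 3 7 8 4 5
Walk LF starting at row 1, prepending L[row]:
  step 1: row=1, L[1]='$', prepend. Next row=LF[1]=0
  step 2: row=0, L[0]='e', prepend. Next row=LF[0]=2
  step 3: row=2, L[2]='u', prepend. Next row=LF[2]=6
  step 4: row=6, L[6]='u', prepend. Next row=LF[6]=8
  step 5: row=8, L[8]='i', prepend. Next row=LF[8]=5
  step 6: row=5, L[5]='u', prepend. Next row=LF[5]=7
  step 7: row=7, L[7]='e', prepend. Next row=LF[7]=4
  step 8: row=4, L[4]='e', prepend. Next row=LF[4]=3
  step 9: row=3, L[3]='a', prepend. Next row=LF[3]=1
Reversed output: aeeuiuue$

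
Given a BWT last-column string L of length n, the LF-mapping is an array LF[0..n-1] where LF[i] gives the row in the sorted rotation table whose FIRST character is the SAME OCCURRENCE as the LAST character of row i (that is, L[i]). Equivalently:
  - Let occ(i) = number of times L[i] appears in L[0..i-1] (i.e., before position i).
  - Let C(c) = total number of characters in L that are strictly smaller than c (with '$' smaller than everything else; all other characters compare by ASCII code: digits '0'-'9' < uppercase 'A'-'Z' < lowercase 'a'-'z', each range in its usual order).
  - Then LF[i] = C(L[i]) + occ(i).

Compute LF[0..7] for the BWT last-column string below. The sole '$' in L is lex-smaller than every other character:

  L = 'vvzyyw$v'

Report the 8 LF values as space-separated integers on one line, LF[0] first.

Answer: 1 2 7 5 6 4 0 3

Derivation:
Char counts: '$':1, 'v':3, 'w':1, 'y':2, 'z':1
C (first-col start): C('$')=0, C('v')=1, C('w')=4, C('y')=5, C('z')=7
L[0]='v': occ=0, LF[0]=C('v')+0=1+0=1
L[1]='v': occ=1, LF[1]=C('v')+1=1+1=2
L[2]='z': occ=0, LF[2]=C('z')+0=7+0=7
L[3]='y': occ=0, LF[3]=C('y')+0=5+0=5
L[4]='y': occ=1, LF[4]=C('y')+1=5+1=6
L[5]='w': occ=0, LF[5]=C('w')+0=4+0=4
L[6]='$': occ=0, LF[6]=C('$')+0=0+0=0
L[7]='v': occ=2, LF[7]=C('v')+2=1+2=3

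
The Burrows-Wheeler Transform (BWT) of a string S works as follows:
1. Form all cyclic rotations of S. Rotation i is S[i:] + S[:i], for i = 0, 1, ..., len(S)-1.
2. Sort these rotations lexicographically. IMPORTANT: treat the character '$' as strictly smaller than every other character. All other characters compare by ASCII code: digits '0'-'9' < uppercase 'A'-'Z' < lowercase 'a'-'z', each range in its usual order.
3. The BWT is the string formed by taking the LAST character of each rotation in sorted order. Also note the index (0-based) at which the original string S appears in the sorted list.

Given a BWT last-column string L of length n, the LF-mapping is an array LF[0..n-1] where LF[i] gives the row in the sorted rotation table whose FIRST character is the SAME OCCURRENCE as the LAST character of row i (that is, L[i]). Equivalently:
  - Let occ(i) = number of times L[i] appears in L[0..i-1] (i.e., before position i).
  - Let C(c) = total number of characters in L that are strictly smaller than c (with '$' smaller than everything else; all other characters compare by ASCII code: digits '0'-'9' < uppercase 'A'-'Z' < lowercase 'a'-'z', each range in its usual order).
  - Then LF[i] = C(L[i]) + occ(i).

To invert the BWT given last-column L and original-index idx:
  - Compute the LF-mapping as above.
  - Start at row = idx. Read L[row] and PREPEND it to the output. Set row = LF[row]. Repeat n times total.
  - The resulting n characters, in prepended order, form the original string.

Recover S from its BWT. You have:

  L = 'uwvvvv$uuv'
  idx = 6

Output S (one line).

LF mapping: 1 9 4 5 6 7 0 2 3 8
Walk LF starting at row 6, prepending L[row]:
  step 1: row=6, L[6]='$', prepend. Next row=LF[6]=0
  step 2: row=0, L[0]='u', prepend. Next row=LF[0]=1
  step 3: row=1, L[1]='w', prepend. Next row=LF[1]=9
  step 4: row=9, L[9]='v', prepend. Next row=LF[9]=8
  step 5: row=8, L[8]='u', prepend. Next row=LF[8]=3
  step 6: row=3, L[3]='v', prepend. Next row=LF[3]=5
  step 7: row=5, L[5]='v', prepend. Next row=LF[5]=7
  step 8: row=7, L[7]='u', prepend. Next row=LF[7]=2
  step 9: row=2, L[2]='v', prepend. Next row=LF[2]=4
  step 10: row=4, L[4]='v', prepend. Next row=LF[4]=6
Reversed output: vvuvvuvwu$

Answer: vvuvvuvwu$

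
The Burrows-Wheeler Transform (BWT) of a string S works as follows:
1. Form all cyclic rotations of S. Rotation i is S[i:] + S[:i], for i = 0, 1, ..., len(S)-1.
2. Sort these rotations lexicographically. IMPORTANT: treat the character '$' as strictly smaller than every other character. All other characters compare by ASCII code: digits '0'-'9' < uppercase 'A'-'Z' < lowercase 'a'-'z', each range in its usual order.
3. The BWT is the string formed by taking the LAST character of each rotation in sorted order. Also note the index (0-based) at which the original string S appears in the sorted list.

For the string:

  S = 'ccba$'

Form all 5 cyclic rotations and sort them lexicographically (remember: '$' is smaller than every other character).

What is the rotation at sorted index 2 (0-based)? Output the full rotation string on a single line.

All 5 rotations (rotation i = S[i:]+S[:i]):
  rot[0] = ccba$
  rot[1] = cba$c
  rot[2] = ba$cc
  rot[3] = a$ccb
  rot[4] = $ccba
Sorted (with $ < everything):
  sorted[0] = $ccba
  sorted[1] = a$ccb
  sorted[2] = ba$cc
  sorted[3] = cba$c
  sorted[4] = ccba$
sorted[2] = ba$cc

Answer: ba$cc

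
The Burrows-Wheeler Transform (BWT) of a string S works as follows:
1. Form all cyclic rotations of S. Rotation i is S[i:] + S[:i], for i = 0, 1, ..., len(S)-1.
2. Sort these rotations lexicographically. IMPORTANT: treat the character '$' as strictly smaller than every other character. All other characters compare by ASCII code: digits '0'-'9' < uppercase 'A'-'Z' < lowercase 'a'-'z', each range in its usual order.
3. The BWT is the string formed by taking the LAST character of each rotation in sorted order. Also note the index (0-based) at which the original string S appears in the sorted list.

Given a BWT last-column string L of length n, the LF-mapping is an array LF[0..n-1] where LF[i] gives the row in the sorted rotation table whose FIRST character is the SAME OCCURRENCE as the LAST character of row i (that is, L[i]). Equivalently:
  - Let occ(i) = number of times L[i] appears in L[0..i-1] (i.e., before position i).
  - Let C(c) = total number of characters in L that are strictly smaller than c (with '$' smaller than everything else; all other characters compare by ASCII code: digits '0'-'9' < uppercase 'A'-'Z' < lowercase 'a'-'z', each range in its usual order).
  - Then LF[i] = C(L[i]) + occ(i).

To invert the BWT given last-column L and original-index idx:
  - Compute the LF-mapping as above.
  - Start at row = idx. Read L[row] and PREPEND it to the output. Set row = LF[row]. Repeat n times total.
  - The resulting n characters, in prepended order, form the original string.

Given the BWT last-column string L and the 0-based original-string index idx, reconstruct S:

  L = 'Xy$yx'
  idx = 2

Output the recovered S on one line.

LF mapping: 1 3 0 4 2
Walk LF starting at row 2, prepending L[row]:
  step 1: row=2, L[2]='$', prepend. Next row=LF[2]=0
  step 2: row=0, L[0]='X', prepend. Next row=LF[0]=1
  step 3: row=1, L[1]='y', prepend. Next row=LF[1]=3
  step 4: row=3, L[3]='y', prepend. Next row=LF[3]=4
  step 5: row=4, L[4]='x', prepend. Next row=LF[4]=2
Reversed output: xyyX$

Answer: xyyX$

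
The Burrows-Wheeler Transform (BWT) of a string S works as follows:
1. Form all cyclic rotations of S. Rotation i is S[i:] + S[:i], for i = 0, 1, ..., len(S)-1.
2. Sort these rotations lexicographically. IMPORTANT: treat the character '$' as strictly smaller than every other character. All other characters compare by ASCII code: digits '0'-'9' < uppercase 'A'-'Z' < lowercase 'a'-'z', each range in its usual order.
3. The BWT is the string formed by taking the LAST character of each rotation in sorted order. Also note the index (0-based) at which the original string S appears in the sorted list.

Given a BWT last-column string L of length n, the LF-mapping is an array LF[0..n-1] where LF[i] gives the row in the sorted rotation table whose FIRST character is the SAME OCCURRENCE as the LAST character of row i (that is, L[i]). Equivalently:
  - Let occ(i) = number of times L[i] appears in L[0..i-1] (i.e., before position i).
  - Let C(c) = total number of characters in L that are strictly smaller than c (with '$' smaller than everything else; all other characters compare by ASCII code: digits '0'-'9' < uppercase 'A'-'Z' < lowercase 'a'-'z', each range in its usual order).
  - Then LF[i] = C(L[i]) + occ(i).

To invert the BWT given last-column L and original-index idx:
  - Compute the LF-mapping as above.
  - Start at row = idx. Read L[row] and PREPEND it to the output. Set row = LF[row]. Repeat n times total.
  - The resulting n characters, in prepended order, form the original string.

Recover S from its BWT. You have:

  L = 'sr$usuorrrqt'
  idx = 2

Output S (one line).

LF mapping: 7 3 0 10 8 11 1 4 5 6 2 9
Walk LF starting at row 2, prepending L[row]:
  step 1: row=2, L[2]='$', prepend. Next row=LF[2]=0
  step 2: row=0, L[0]='s', prepend. Next row=LF[0]=7
  step 3: row=7, L[7]='r', prepend. Next row=LF[7]=4
  step 4: row=4, L[4]='s', prepend. Next row=LF[4]=8
  step 5: row=8, L[8]='r', prepend. Next row=LF[8]=5
  step 6: row=5, L[5]='u', prepend. Next row=LF[5]=11
  step 7: row=11, L[11]='t', prepend. Next row=LF[11]=9
  step 8: row=9, L[9]='r', prepend. Next row=LF[9]=6
  step 9: row=6, L[6]='o', prepend. Next row=LF[6]=1
  step 10: row=1, L[1]='r', prepend. Next row=LF[1]=3
  step 11: row=3, L[3]='u', prepend. Next row=LF[3]=10
  step 12: row=10, L[10]='q', prepend. Next row=LF[10]=2
Reversed output: qurortursrs$

Answer: qurortursrs$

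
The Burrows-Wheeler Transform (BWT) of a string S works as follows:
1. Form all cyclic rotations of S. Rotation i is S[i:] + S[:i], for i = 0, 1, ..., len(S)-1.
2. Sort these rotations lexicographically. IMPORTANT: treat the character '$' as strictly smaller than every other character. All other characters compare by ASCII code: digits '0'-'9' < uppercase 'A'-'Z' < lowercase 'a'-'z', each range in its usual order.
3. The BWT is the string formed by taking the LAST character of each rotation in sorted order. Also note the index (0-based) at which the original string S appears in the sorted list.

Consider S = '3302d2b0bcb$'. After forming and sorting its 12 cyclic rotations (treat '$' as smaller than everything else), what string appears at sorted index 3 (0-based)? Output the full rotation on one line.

Answer: 2b0bcb$3302d

Derivation:
All 12 rotations (rotation i = S[i:]+S[:i]):
  rot[0] = 3302d2b0bcb$
  rot[1] = 302d2b0bcb$3
  rot[2] = 02d2b0bcb$33
  rot[3] = 2d2b0bcb$330
  rot[4] = d2b0bcb$3302
  rot[5] = 2b0bcb$3302d
  rot[6] = b0bcb$3302d2
  rot[7] = 0bcb$3302d2b
  rot[8] = bcb$3302d2b0
  rot[9] = cb$3302d2b0b
  rot[10] = b$3302d2b0bc
  rot[11] = $3302d2b0bcb
Sorted (with $ < everything):
  sorted[0] = $3302d2b0bcb
  sorted[1] = 02d2b0bcb$33
  sorted[2] = 0bcb$3302d2b
  sorted[3] = 2b0bcb$3302d
  sorted[4] = 2d2b0bcb$330
  sorted[5] = 302d2b0bcb$3
  sorted[6] = 3302d2b0bcb$
  sorted[7] = b$3302d2b0bc
  sorted[8] = b0bcb$3302d2
  sorted[9] = bcb$3302d2b0
  sorted[10] = cb$3302d2b0b
  sorted[11] = d2b0bcb$3302
sorted[3] = 2b0bcb$3302d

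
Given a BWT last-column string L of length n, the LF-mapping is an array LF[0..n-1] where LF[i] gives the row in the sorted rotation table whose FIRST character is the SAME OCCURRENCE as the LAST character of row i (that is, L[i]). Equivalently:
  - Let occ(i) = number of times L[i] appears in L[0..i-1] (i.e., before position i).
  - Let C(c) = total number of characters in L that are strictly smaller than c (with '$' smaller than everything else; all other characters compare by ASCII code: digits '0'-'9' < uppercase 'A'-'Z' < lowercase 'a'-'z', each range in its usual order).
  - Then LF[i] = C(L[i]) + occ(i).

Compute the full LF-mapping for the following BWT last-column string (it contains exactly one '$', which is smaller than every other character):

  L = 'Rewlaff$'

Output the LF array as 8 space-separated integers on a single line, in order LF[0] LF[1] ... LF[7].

Answer: 1 3 7 6 2 4 5 0

Derivation:
Char counts: '$':1, 'R':1, 'a':1, 'e':1, 'f':2, 'l':1, 'w':1
C (first-col start): C('$')=0, C('R')=1, C('a')=2, C('e')=3, C('f')=4, C('l')=6, C('w')=7
L[0]='R': occ=0, LF[0]=C('R')+0=1+0=1
L[1]='e': occ=0, LF[1]=C('e')+0=3+0=3
L[2]='w': occ=0, LF[2]=C('w')+0=7+0=7
L[3]='l': occ=0, LF[3]=C('l')+0=6+0=6
L[4]='a': occ=0, LF[4]=C('a')+0=2+0=2
L[5]='f': occ=0, LF[5]=C('f')+0=4+0=4
L[6]='f': occ=1, LF[6]=C('f')+1=4+1=5
L[7]='$': occ=0, LF[7]=C('$')+0=0+0=0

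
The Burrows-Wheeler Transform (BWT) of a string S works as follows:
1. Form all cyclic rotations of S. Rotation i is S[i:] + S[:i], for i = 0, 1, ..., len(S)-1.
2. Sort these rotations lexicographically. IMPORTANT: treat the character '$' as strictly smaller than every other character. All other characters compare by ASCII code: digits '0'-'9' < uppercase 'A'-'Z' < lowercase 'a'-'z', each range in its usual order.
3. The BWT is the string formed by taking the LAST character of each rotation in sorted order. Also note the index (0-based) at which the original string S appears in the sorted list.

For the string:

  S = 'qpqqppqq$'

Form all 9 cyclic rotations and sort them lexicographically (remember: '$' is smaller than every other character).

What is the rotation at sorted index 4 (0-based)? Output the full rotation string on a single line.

All 9 rotations (rotation i = S[i:]+S[:i]):
  rot[0] = qpqqppqq$
  rot[1] = pqqppqq$q
  rot[2] = qqppqq$qp
  rot[3] = qppqq$qpq
  rot[4] = ppqq$qpqq
  rot[5] = pqq$qpqqp
  rot[6] = qq$qpqqpp
  rot[7] = q$qpqqppq
  rot[8] = $qpqqppqq
Sorted (with $ < everything):
  sorted[0] = $qpqqppqq
  sorted[1] = ppqq$qpqq
  sorted[2] = pqq$qpqqp
  sorted[3] = pqqppqq$q
  sorted[4] = q$qpqqppq
  sorted[5] = qppqq$qpq
  sorted[6] = qpqqppqq$
  sorted[7] = qq$qpqqpp
  sorted[8] = qqppqq$qp
sorted[4] = q$qpqqppq

Answer: q$qpqqppq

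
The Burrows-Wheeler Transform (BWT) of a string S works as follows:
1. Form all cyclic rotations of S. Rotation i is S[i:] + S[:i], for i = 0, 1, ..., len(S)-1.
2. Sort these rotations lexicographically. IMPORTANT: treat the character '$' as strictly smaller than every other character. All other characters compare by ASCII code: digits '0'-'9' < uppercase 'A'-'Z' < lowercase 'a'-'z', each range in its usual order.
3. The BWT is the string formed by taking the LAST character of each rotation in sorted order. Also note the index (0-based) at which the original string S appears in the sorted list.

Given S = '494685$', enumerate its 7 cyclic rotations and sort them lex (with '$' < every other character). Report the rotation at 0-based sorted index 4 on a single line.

Answer: 685$494

Derivation:
All 7 rotations (rotation i = S[i:]+S[:i]):
  rot[0] = 494685$
  rot[1] = 94685$4
  rot[2] = 4685$49
  rot[3] = 685$494
  rot[4] = 85$4946
  rot[5] = 5$49468
  rot[6] = $494685
Sorted (with $ < everything):
  sorted[0] = $494685
  sorted[1] = 4685$49
  sorted[2] = 494685$
  sorted[3] = 5$49468
  sorted[4] = 685$494
  sorted[5] = 85$4946
  sorted[6] = 94685$4
sorted[4] = 685$494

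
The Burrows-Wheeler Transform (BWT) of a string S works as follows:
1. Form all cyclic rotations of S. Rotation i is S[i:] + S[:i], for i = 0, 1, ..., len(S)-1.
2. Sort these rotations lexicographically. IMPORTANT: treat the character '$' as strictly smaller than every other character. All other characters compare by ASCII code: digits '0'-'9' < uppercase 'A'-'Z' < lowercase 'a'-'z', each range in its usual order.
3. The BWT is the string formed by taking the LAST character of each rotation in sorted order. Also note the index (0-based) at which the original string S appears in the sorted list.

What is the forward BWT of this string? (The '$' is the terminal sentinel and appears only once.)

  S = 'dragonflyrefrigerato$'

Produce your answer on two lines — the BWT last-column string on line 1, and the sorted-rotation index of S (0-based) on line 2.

Answer: orr$rgneiarfotgdeyfal
3

Derivation:
All 21 rotations (rotation i = S[i:]+S[:i]):
  rot[0] = dragonflyrefrigerato$
  rot[1] = ragonflyrefrigerato$d
  rot[2] = agonflyrefrigerato$dr
  rot[3] = gonflyrefrigerato$dra
  rot[4] = onflyrefrigerato$drag
  rot[5] = nflyrefrigerato$drago
  rot[6] = flyrefrigerato$dragon
  rot[7] = lyrefrigerato$dragonf
  rot[8] = yrefrigerato$dragonfl
  rot[9] = refrigerato$dragonfly
  rot[10] = efrigerato$dragonflyr
  rot[11] = frigerato$dragonflyre
  rot[12] = rigerato$dragonflyref
  rot[13] = igerato$dragonflyrefr
  rot[14] = gerato$dragonflyrefri
  rot[15] = erato$dragonflyrefrig
  rot[16] = rato$dragonflyrefrige
  rot[17] = ato$dragonflyrefriger
  rot[18] = to$dragonflyrefrigera
  rot[19] = o$dragonflyrefrigerat
  rot[20] = $dragonflyrefrigerato
Sorted (with $ < everything):
  sorted[0] = $dragonflyrefrigerato  (last char: 'o')
  sorted[1] = agonflyrefrigerato$dr  (last char: 'r')
  sorted[2] = ato$dragonflyrefriger  (last char: 'r')
  sorted[3] = dragonflyrefrigerato$  (last char: '$')
  sorted[4] = efrigerato$dragonflyr  (last char: 'r')
  sorted[5] = erato$dragonflyrefrig  (last char: 'g')
  sorted[6] = flyrefrigerato$dragon  (last char: 'n')
  sorted[7] = frigerato$dragonflyre  (last char: 'e')
  sorted[8] = gerato$dragonflyrefri  (last char: 'i')
  sorted[9] = gonflyrefrigerato$dra  (last char: 'a')
  sorted[10] = igerato$dragonflyrefr  (last char: 'r')
  sorted[11] = lyrefrigerato$dragonf  (last char: 'f')
  sorted[12] = nflyrefrigerato$drago  (last char: 'o')
  sorted[13] = o$dragonflyrefrigerat  (last char: 't')
  sorted[14] = onflyrefrigerato$drag  (last char: 'g')
  sorted[15] = ragonflyrefrigerato$d  (last char: 'd')
  sorted[16] = rato$dragonflyrefrige  (last char: 'e')
  sorted[17] = refrigerato$dragonfly  (last char: 'y')
  sorted[18] = rigerato$dragonflyref  (last char: 'f')
  sorted[19] = to$dragonflyrefrigera  (last char: 'a')
  sorted[20] = yrefrigerato$dragonfl  (last char: 'l')
Last column: orr$rgneiarfotgdeyfal
Original string S is at sorted index 3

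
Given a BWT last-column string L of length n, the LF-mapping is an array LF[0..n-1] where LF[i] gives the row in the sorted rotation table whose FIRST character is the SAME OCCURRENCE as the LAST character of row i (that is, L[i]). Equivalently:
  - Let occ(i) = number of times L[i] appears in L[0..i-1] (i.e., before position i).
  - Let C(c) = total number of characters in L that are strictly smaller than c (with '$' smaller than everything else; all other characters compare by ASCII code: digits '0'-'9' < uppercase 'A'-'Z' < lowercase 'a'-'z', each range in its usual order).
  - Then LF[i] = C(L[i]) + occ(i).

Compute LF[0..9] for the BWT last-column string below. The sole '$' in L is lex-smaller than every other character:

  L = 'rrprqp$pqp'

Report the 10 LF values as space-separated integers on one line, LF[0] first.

Answer: 7 8 1 9 5 2 0 3 6 4

Derivation:
Char counts: '$':1, 'p':4, 'q':2, 'r':3
C (first-col start): C('$')=0, C('p')=1, C('q')=5, C('r')=7
L[0]='r': occ=0, LF[0]=C('r')+0=7+0=7
L[1]='r': occ=1, LF[1]=C('r')+1=7+1=8
L[2]='p': occ=0, LF[2]=C('p')+0=1+0=1
L[3]='r': occ=2, LF[3]=C('r')+2=7+2=9
L[4]='q': occ=0, LF[4]=C('q')+0=5+0=5
L[5]='p': occ=1, LF[5]=C('p')+1=1+1=2
L[6]='$': occ=0, LF[6]=C('$')+0=0+0=0
L[7]='p': occ=2, LF[7]=C('p')+2=1+2=3
L[8]='q': occ=1, LF[8]=C('q')+1=5+1=6
L[9]='p': occ=3, LF[9]=C('p')+3=1+3=4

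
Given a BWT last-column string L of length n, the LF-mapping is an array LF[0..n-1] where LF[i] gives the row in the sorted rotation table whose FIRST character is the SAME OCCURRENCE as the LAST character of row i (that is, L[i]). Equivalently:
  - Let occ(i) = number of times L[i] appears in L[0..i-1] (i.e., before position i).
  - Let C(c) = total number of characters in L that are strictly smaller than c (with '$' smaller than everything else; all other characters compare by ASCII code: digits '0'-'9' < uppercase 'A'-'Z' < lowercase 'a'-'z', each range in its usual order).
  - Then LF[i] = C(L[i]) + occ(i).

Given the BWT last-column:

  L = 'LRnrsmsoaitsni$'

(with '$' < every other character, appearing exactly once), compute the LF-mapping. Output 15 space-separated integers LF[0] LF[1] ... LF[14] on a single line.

Answer: 1 2 7 10 11 6 12 9 3 4 14 13 8 5 0

Derivation:
Char counts: '$':1, 'L':1, 'R':1, 'a':1, 'i':2, 'm':1, 'n':2, 'o':1, 'r':1, 's':3, 't':1
C (first-col start): C('$')=0, C('L')=1, C('R')=2, C('a')=3, C('i')=4, C('m')=6, C('n')=7, C('o')=9, C('r')=10, C('s')=11, C('t')=14
L[0]='L': occ=0, LF[0]=C('L')+0=1+0=1
L[1]='R': occ=0, LF[1]=C('R')+0=2+0=2
L[2]='n': occ=0, LF[2]=C('n')+0=7+0=7
L[3]='r': occ=0, LF[3]=C('r')+0=10+0=10
L[4]='s': occ=0, LF[4]=C('s')+0=11+0=11
L[5]='m': occ=0, LF[5]=C('m')+0=6+0=6
L[6]='s': occ=1, LF[6]=C('s')+1=11+1=12
L[7]='o': occ=0, LF[7]=C('o')+0=9+0=9
L[8]='a': occ=0, LF[8]=C('a')+0=3+0=3
L[9]='i': occ=0, LF[9]=C('i')+0=4+0=4
L[10]='t': occ=0, LF[10]=C('t')+0=14+0=14
L[11]='s': occ=2, LF[11]=C('s')+2=11+2=13
L[12]='n': occ=1, LF[12]=C('n')+1=7+1=8
L[13]='i': occ=1, LF[13]=C('i')+1=4+1=5
L[14]='$': occ=0, LF[14]=C('$')+0=0+0=0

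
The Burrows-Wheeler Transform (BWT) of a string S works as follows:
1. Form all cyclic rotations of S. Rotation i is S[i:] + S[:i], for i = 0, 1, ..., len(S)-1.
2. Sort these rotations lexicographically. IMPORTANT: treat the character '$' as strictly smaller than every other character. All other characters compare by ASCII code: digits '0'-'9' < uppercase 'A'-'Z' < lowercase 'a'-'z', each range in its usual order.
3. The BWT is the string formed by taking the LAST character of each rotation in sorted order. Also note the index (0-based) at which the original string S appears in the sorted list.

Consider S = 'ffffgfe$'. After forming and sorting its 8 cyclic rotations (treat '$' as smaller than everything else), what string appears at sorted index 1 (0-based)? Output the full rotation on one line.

Answer: e$ffffgf

Derivation:
All 8 rotations (rotation i = S[i:]+S[:i]):
  rot[0] = ffffgfe$
  rot[1] = fffgfe$f
  rot[2] = ffgfe$ff
  rot[3] = fgfe$fff
  rot[4] = gfe$ffff
  rot[5] = fe$ffffg
  rot[6] = e$ffffgf
  rot[7] = $ffffgfe
Sorted (with $ < everything):
  sorted[0] = $ffffgfe
  sorted[1] = e$ffffgf
  sorted[2] = fe$ffffg
  sorted[3] = ffffgfe$
  sorted[4] = fffgfe$f
  sorted[5] = ffgfe$ff
  sorted[6] = fgfe$fff
  sorted[7] = gfe$ffff
sorted[1] = e$ffffgf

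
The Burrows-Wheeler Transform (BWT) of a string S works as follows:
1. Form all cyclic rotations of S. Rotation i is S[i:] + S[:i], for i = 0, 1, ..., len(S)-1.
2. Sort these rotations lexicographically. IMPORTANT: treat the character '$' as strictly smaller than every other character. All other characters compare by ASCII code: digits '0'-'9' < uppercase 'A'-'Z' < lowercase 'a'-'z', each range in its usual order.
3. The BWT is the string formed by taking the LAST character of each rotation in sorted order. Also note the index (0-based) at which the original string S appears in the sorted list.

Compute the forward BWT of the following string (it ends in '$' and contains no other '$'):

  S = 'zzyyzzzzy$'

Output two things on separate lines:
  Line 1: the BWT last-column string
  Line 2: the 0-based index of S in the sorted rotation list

Answer: yzzyzzz$zy
7

Derivation:
All 10 rotations (rotation i = S[i:]+S[:i]):
  rot[0] = zzyyzzzzy$
  rot[1] = zyyzzzzy$z
  rot[2] = yyzzzzy$zz
  rot[3] = yzzzzy$zzy
  rot[4] = zzzzy$zzyy
  rot[5] = zzzy$zzyyz
  rot[6] = zzy$zzyyzz
  rot[7] = zy$zzyyzzz
  rot[8] = y$zzyyzzzz
  rot[9] = $zzyyzzzzy
Sorted (with $ < everything):
  sorted[0] = $zzyyzzzzy  (last char: 'y')
  sorted[1] = y$zzyyzzzz  (last char: 'z')
  sorted[2] = yyzzzzy$zz  (last char: 'z')
  sorted[3] = yzzzzy$zzy  (last char: 'y')
  sorted[4] = zy$zzyyzzz  (last char: 'z')
  sorted[5] = zyyzzzzy$z  (last char: 'z')
  sorted[6] = zzy$zzyyzz  (last char: 'z')
  sorted[7] = zzyyzzzzy$  (last char: '$')
  sorted[8] = zzzy$zzyyz  (last char: 'z')
  sorted[9] = zzzzy$zzyy  (last char: 'y')
Last column: yzzyzzz$zy
Original string S is at sorted index 7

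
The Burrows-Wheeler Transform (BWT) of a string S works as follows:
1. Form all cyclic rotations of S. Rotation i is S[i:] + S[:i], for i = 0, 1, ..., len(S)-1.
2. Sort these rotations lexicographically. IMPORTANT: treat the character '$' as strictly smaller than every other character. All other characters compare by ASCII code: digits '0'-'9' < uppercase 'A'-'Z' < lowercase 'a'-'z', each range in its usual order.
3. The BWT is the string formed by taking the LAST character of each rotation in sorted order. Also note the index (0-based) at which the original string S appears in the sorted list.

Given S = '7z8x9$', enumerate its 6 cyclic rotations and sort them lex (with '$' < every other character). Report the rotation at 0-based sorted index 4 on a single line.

Answer: x9$7z8

Derivation:
All 6 rotations (rotation i = S[i:]+S[:i]):
  rot[0] = 7z8x9$
  rot[1] = z8x9$7
  rot[2] = 8x9$7z
  rot[3] = x9$7z8
  rot[4] = 9$7z8x
  rot[5] = $7z8x9
Sorted (with $ < everything):
  sorted[0] = $7z8x9
  sorted[1] = 7z8x9$
  sorted[2] = 8x9$7z
  sorted[3] = 9$7z8x
  sorted[4] = x9$7z8
  sorted[5] = z8x9$7
sorted[4] = x9$7z8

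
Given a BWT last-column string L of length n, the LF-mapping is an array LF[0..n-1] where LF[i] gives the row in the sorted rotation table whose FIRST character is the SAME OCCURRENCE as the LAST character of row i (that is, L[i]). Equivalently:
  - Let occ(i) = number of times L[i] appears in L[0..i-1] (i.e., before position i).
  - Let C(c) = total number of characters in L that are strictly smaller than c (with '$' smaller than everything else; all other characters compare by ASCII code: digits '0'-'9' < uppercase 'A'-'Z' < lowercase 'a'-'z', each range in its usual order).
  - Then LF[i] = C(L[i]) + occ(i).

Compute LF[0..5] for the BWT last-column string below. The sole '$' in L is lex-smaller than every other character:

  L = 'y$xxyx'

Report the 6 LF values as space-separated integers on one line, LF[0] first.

Char counts: '$':1, 'x':3, 'y':2
C (first-col start): C('$')=0, C('x')=1, C('y')=4
L[0]='y': occ=0, LF[0]=C('y')+0=4+0=4
L[1]='$': occ=0, LF[1]=C('$')+0=0+0=0
L[2]='x': occ=0, LF[2]=C('x')+0=1+0=1
L[3]='x': occ=1, LF[3]=C('x')+1=1+1=2
L[4]='y': occ=1, LF[4]=C('y')+1=4+1=5
L[5]='x': occ=2, LF[5]=C('x')+2=1+2=3

Answer: 4 0 1 2 5 3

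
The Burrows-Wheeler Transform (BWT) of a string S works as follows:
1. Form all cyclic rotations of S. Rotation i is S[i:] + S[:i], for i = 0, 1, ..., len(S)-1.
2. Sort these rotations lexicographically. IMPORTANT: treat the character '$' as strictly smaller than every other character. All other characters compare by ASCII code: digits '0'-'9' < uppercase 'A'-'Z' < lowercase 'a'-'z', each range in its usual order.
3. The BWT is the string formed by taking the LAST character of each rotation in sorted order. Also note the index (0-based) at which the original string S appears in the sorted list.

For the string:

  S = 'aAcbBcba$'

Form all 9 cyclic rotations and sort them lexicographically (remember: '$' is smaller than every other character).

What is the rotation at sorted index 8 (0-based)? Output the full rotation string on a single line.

Answer: cba$aAcbB

Derivation:
All 9 rotations (rotation i = S[i:]+S[:i]):
  rot[0] = aAcbBcba$
  rot[1] = AcbBcba$a
  rot[2] = cbBcba$aA
  rot[3] = bBcba$aAc
  rot[4] = Bcba$aAcb
  rot[5] = cba$aAcbB
  rot[6] = ba$aAcbBc
  rot[7] = a$aAcbBcb
  rot[8] = $aAcbBcba
Sorted (with $ < everything):
  sorted[0] = $aAcbBcba
  sorted[1] = AcbBcba$a
  sorted[2] = Bcba$aAcb
  sorted[3] = a$aAcbBcb
  sorted[4] = aAcbBcba$
  sorted[5] = bBcba$aAc
  sorted[6] = ba$aAcbBc
  sorted[7] = cbBcba$aA
  sorted[8] = cba$aAcbB
sorted[8] = cba$aAcbB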